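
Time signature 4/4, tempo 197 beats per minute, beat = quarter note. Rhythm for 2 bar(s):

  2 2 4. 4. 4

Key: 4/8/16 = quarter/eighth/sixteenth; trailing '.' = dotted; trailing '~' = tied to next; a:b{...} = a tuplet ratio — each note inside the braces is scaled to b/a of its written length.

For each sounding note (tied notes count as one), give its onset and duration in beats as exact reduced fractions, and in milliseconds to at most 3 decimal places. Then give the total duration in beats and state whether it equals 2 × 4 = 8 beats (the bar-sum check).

1) 0.0ms=0b +609.137ms=2b
2) 609.137ms=2b +609.137ms=2b
3) 1218.274ms=4b +456.853ms=3/2b
4) 1675.127ms=11/2b +456.853ms=3/2b
5) 2131.98ms=7b +304.569ms=1b
Σ=8b of 8 (197bpm 4/4) — PASS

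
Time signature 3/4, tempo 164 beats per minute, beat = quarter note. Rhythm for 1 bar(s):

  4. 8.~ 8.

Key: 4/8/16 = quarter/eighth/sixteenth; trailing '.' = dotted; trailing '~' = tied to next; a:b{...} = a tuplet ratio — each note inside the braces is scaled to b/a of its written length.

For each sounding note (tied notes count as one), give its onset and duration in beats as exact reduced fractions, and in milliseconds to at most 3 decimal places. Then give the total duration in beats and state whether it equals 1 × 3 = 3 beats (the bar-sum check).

1) 0.0ms=0b +548.78ms=3/2b
2) 548.78ms=3/2b +548.78ms=3/2b
Σ=3b of 3 (164bpm 3/4) — PASS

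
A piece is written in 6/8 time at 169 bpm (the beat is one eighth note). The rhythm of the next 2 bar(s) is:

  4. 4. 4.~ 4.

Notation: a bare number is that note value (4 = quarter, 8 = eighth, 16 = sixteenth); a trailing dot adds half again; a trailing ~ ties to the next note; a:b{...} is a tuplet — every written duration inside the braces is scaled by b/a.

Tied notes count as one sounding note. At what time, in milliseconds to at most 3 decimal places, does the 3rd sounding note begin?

note 3 onset = 6b = 2130.178ms

1. 0.0ms @ 0 + 1065.089ms (3)
2. 1065.089ms @ 3 + 1065.089ms (3)
3. 2130.178ms @ 6 + 2130.178ms (6)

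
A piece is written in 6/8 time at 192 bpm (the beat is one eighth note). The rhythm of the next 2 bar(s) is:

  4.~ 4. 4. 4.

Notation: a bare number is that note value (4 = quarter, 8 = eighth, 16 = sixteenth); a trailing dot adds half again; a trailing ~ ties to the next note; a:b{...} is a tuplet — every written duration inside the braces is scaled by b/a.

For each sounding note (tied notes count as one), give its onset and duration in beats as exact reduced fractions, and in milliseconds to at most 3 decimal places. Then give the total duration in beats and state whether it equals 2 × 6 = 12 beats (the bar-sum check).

1) 0.0ms=0b +1875.0ms=6b
2) 1875.0ms=6b +937.5ms=3b
3) 2812.5ms=9b +937.5ms=3b
Σ=12b of 12 (192bpm 6/8) — PASS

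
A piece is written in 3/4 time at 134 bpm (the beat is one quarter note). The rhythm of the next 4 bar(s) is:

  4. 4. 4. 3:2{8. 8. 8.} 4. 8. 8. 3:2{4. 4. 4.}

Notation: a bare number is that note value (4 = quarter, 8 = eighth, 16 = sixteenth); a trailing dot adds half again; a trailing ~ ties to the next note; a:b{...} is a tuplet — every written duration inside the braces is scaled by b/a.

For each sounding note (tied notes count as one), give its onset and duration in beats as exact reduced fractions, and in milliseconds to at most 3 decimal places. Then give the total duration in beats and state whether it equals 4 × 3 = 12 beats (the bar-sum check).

1) 0.0ms=0b +671.642ms=3/2b
2) 671.642ms=3/2b +671.642ms=3/2b
3) 1343.284ms=3b +671.642ms=3/2b
4) 2014.925ms=9/2b +223.881ms=1/2b
5) 2238.806ms=5b +223.881ms=1/2b
6) 2462.687ms=11/2b +223.881ms=1/2b
7) 2686.567ms=6b +671.642ms=3/2b
8) 3358.209ms=15/2b +335.821ms=3/4b
9) 3694.03ms=33/4b +335.821ms=3/4b
10) 4029.851ms=9b +447.761ms=1b
11) 4477.612ms=10b +447.761ms=1b
12) 4925.373ms=11b +447.761ms=1b
Σ=12b of 12 (134bpm 3/4) — PASS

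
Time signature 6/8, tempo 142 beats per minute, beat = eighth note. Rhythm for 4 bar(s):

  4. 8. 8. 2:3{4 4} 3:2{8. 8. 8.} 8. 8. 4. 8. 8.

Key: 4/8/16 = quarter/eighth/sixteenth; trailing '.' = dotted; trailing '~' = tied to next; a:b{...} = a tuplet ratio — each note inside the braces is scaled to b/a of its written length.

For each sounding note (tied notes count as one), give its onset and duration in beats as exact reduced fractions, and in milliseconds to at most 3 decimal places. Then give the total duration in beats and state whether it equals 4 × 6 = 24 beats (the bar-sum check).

1) 0.0ms=0b +1267.606ms=3b
2) 1267.606ms=3b +633.803ms=3/2b
3) 1901.408ms=9/2b +633.803ms=3/2b
4) 2535.211ms=6b +1267.606ms=3b
5) 3802.817ms=9b +1267.606ms=3b
6) 5070.423ms=12b +422.535ms=1b
7) 5492.958ms=13b +422.535ms=1b
8) 5915.493ms=14b +422.535ms=1b
9) 6338.028ms=15b +633.803ms=3/2b
10) 6971.831ms=33/2b +633.803ms=3/2b
11) 7605.634ms=18b +1267.606ms=3b
12) 8873.239ms=21b +633.803ms=3/2b
13) 9507.042ms=45/2b +633.803ms=3/2b
Σ=24b of 24 (142bpm 6/8) — PASS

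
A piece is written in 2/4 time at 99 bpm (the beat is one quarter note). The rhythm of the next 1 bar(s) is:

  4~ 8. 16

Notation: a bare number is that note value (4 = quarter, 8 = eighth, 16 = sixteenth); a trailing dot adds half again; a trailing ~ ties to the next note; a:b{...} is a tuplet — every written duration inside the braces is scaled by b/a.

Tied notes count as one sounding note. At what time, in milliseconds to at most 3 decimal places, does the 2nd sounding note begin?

note 2 onset = 7/4b = 1060.606ms

1. 0.0ms @ 0 + 1060.606ms (7/4)
2. 1060.606ms @ 7/4 + 151.515ms (1/4)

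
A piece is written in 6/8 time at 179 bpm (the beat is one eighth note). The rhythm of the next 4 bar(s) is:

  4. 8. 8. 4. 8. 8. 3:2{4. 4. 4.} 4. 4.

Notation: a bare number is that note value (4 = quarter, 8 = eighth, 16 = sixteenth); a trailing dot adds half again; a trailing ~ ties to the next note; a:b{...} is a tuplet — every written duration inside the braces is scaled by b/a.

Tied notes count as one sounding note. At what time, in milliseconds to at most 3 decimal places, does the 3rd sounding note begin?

1. 0.0ms @ 0 + 1005.587ms (3)
2. 1005.587ms @ 3 + 502.793ms (3/2)
3. 1508.38ms @ 9/2 + 502.793ms (3/2)
4. 2011.173ms @ 6 + 1005.587ms (3)
5. 3016.76ms @ 9 + 502.793ms (3/2)
6. 3519.553ms @ 21/2 + 502.793ms (3/2)
7. 4022.346ms @ 12 + 670.391ms (2)
8. 4692.737ms @ 14 + 670.391ms (2)
9. 5363.128ms @ 16 + 670.391ms (2)
10. 6033.52ms @ 18 + 1005.587ms (3)
11. 7039.106ms @ 21 + 1005.587ms (3)

note 3 onset = 9/2b = 1508.38ms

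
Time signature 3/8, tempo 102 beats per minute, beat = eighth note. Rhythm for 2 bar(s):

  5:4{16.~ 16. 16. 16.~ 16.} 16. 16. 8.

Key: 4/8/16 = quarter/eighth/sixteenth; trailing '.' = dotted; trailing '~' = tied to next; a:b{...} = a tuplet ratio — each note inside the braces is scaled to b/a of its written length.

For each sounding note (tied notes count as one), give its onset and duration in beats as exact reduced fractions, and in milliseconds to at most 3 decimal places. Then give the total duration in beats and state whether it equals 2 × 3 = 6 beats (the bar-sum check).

1) 0.0ms=0b +705.882ms=6/5b
2) 705.882ms=6/5b +352.941ms=3/5b
3) 1058.824ms=9/5b +705.882ms=6/5b
4) 1764.706ms=3b +441.176ms=3/4b
5) 2205.882ms=15/4b +441.176ms=3/4b
6) 2647.059ms=9/2b +882.353ms=3/2b
Σ=6b of 6 (102bpm 3/8) — PASS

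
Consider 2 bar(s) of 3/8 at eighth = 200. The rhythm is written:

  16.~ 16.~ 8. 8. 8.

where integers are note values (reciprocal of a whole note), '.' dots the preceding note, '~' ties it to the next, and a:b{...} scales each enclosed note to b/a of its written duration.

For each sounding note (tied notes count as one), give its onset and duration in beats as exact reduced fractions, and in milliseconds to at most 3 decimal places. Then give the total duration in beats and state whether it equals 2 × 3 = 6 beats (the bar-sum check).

1) 0.0ms=0b +900.0ms=3b
2) 900.0ms=3b +450.0ms=3/2b
3) 1350.0ms=9/2b +450.0ms=3/2b
Σ=6b of 6 (200bpm 3/8) — PASS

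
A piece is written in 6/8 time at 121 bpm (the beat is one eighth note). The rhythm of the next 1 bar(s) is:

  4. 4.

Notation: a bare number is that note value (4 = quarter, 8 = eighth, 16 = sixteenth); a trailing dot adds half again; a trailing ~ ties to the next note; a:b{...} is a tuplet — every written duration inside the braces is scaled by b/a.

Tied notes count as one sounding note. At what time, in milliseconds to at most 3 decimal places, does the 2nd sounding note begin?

note 2 onset = 3b = 1487.603ms

1. 0.0ms @ 0 + 1487.603ms (3)
2. 1487.603ms @ 3 + 1487.603ms (3)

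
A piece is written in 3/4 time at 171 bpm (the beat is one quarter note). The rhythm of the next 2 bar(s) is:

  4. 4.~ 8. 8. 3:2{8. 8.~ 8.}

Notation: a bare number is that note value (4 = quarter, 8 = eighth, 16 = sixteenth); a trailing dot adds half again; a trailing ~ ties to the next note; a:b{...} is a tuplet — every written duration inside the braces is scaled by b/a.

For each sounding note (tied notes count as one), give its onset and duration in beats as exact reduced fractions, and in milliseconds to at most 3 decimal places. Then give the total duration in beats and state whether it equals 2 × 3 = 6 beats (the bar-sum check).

1) 0.0ms=0b +526.316ms=3/2b
2) 526.316ms=3/2b +789.474ms=9/4b
3) 1315.789ms=15/4b +263.158ms=3/4b
4) 1578.947ms=9/2b +175.439ms=1/2b
5) 1754.386ms=5b +350.877ms=1b
Σ=6b of 6 (171bpm 3/4) — PASS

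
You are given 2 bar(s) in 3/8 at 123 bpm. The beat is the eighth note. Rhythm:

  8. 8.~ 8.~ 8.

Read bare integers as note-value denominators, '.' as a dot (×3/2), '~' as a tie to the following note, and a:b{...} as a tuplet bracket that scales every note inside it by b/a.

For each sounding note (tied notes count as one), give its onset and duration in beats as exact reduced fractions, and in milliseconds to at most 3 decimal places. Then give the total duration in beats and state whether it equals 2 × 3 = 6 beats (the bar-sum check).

1) 0.0ms=0b +731.707ms=3/2b
2) 731.707ms=3/2b +2195.122ms=9/2b
Σ=6b of 6 (123bpm 3/8) — PASS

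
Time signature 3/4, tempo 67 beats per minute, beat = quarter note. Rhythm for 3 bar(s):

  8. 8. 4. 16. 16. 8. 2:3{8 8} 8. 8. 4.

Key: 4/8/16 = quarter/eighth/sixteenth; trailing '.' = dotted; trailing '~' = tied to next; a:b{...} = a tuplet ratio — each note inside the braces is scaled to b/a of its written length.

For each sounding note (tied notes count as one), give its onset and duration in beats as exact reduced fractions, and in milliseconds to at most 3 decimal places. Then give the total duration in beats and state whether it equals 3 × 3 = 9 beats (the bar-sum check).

1) 0.0ms=0b +671.642ms=3/4b
2) 671.642ms=3/4b +671.642ms=3/4b
3) 1343.284ms=3/2b +1343.284ms=3/2b
4) 2686.567ms=3b +335.821ms=3/8b
5) 3022.388ms=27/8b +335.821ms=3/8b
6) 3358.209ms=15/4b +671.642ms=3/4b
7) 4029.851ms=9/2b +671.642ms=3/4b
8) 4701.493ms=21/4b +671.642ms=3/4b
9) 5373.134ms=6b +671.642ms=3/4b
10) 6044.776ms=27/4b +671.642ms=3/4b
11) 6716.418ms=15/2b +1343.284ms=3/2b
Σ=9b of 9 (67bpm 3/4) — PASS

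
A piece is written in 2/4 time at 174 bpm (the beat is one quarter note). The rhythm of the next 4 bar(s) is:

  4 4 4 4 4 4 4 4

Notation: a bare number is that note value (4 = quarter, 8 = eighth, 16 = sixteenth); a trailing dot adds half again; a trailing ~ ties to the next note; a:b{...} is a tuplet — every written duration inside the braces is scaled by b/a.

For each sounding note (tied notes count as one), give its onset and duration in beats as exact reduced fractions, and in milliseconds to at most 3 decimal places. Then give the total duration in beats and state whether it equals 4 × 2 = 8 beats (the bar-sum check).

1) 0.0ms=0b +344.828ms=1b
2) 344.828ms=1b +344.828ms=1b
3) 689.655ms=2b +344.828ms=1b
4) 1034.483ms=3b +344.828ms=1b
5) 1379.31ms=4b +344.828ms=1b
6) 1724.138ms=5b +344.828ms=1b
7) 2068.966ms=6b +344.828ms=1b
8) 2413.793ms=7b +344.828ms=1b
Σ=8b of 8 (174bpm 2/4) — PASS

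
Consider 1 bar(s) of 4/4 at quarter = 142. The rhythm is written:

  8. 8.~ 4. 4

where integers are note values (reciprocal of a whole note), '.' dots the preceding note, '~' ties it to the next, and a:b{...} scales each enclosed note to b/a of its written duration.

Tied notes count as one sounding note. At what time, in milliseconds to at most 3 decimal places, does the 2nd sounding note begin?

note 2 onset = 3/4b = 316.901ms

1. 0.0ms @ 0 + 316.901ms (3/4)
2. 316.901ms @ 3/4 + 950.704ms (9/4)
3. 1267.606ms @ 3 + 422.535ms (1)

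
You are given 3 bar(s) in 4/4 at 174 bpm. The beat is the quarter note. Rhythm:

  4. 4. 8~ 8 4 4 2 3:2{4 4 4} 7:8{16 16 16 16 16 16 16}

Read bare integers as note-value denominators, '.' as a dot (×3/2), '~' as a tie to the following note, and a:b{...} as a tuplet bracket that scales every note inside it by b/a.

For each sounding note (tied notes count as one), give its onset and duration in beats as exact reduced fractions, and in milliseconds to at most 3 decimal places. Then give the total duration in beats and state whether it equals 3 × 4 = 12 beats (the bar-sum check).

1) 0.0ms=0b +517.241ms=3/2b
2) 517.241ms=3/2b +517.241ms=3/2b
3) 1034.483ms=3b +344.828ms=1b
4) 1379.31ms=4b +344.828ms=1b
5) 1724.138ms=5b +344.828ms=1b
6) 2068.966ms=6b +689.655ms=2b
7) 2758.621ms=8b +229.885ms=2/3b
8) 2988.506ms=26/3b +229.885ms=2/3b
9) 3218.391ms=28/3b +229.885ms=2/3b
10) 3448.276ms=10b +98.522ms=2/7b
11) 3546.798ms=72/7b +98.522ms=2/7b
12) 3645.32ms=74/7b +98.522ms=2/7b
13) 3743.842ms=76/7b +98.522ms=2/7b
14) 3842.365ms=78/7b +98.522ms=2/7b
15) 3940.887ms=80/7b +98.522ms=2/7b
16) 4039.409ms=82/7b +98.522ms=2/7b
Σ=12b of 12 (174bpm 4/4) — PASS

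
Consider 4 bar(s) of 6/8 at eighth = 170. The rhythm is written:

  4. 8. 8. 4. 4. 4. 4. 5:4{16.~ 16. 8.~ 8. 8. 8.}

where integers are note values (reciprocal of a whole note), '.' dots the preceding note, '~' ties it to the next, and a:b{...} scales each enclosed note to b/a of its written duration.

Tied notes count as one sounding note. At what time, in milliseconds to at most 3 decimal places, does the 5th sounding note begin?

note 5 onset = 9b = 3176.471ms

1. 0.0ms @ 0 + 1058.824ms (3)
2. 1058.824ms @ 3 + 529.412ms (3/2)
3. 1588.235ms @ 9/2 + 529.412ms (3/2)
4. 2117.647ms @ 6 + 1058.824ms (3)
5. 3176.471ms @ 9 + 1058.824ms (3)
6. 4235.294ms @ 12 + 1058.824ms (3)
7. 5294.118ms @ 15 + 1058.824ms (3)
8. 6352.941ms @ 18 + 423.529ms (6/5)
9. 6776.471ms @ 96/5 + 847.059ms (12/5)
10. 7623.529ms @ 108/5 + 423.529ms (6/5)
11. 8047.059ms @ 114/5 + 423.529ms (6/5)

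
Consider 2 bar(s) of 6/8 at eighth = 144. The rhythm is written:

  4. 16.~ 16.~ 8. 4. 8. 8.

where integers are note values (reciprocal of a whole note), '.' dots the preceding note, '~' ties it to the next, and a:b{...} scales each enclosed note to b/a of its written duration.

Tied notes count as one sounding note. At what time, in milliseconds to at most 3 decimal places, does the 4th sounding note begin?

1. 0.0ms @ 0 + 1250.0ms (3)
2. 1250.0ms @ 3 + 1250.0ms (3)
3. 2500.0ms @ 6 + 1250.0ms (3)
4. 3750.0ms @ 9 + 625.0ms (3/2)
5. 4375.0ms @ 21/2 + 625.0ms (3/2)

note 4 onset = 9b = 3750.0ms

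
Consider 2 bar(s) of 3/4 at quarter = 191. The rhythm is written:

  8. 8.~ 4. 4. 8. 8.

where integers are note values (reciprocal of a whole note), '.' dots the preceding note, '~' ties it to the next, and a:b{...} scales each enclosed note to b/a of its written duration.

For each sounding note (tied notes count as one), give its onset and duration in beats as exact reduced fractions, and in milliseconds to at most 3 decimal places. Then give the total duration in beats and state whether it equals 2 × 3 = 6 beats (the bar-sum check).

1) 0.0ms=0b +235.602ms=3/4b
2) 235.602ms=3/4b +706.806ms=9/4b
3) 942.408ms=3b +471.204ms=3/2b
4) 1413.613ms=9/2b +235.602ms=3/4b
5) 1649.215ms=21/4b +235.602ms=3/4b
Σ=6b of 6 (191bpm 3/4) — PASS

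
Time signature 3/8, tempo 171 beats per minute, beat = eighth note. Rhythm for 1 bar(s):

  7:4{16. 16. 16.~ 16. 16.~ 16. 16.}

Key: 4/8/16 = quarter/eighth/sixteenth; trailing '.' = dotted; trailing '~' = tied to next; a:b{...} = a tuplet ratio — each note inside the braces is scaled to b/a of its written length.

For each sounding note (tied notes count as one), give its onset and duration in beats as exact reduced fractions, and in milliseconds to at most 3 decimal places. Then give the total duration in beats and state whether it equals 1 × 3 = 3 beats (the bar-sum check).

1) 0.0ms=0b +150.376ms=3/7b
2) 150.376ms=3/7b +150.376ms=3/7b
3) 300.752ms=6/7b +300.752ms=6/7b
4) 601.504ms=12/7b +300.752ms=6/7b
5) 902.256ms=18/7b +150.376ms=3/7b
Σ=3b of 3 (171bpm 3/8) — PASS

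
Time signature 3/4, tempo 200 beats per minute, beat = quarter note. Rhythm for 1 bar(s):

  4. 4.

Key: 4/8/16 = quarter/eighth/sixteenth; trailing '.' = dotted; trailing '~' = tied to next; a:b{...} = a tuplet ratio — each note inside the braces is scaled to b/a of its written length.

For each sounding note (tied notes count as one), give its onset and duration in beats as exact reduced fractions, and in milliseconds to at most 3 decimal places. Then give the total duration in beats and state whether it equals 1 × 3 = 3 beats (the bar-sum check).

1) 0.0ms=0b +450.0ms=3/2b
2) 450.0ms=3/2b +450.0ms=3/2b
Σ=3b of 3 (200bpm 3/4) — PASS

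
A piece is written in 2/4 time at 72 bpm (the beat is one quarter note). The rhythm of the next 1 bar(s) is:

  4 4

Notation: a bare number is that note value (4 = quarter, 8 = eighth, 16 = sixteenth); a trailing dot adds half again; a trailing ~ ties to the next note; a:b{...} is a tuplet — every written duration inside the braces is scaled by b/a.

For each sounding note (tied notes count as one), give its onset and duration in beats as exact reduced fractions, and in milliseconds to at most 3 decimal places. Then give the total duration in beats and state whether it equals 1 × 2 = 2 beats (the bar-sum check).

1) 0.0ms=0b +833.333ms=1b
2) 833.333ms=1b +833.333ms=1b
Σ=2b of 2 (72bpm 2/4) — PASS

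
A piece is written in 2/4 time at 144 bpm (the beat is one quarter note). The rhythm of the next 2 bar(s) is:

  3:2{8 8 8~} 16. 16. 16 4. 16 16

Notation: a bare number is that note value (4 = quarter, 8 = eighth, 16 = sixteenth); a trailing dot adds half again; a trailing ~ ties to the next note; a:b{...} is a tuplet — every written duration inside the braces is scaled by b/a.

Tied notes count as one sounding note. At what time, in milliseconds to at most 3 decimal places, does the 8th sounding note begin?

1. 0.0ms @ 0 + 138.889ms (1/3)
2. 138.889ms @ 1/3 + 138.889ms (1/3)
3. 277.778ms @ 2/3 + 295.139ms (17/24)
4. 572.917ms @ 11/8 + 156.25ms (3/8)
5. 729.167ms @ 7/4 + 104.167ms (1/4)
6. 833.333ms @ 2 + 625.0ms (3/2)
7. 1458.333ms @ 7/2 + 104.167ms (1/4)
8. 1562.5ms @ 15/4 + 104.167ms (1/4)

note 8 onset = 15/4b = 1562.5ms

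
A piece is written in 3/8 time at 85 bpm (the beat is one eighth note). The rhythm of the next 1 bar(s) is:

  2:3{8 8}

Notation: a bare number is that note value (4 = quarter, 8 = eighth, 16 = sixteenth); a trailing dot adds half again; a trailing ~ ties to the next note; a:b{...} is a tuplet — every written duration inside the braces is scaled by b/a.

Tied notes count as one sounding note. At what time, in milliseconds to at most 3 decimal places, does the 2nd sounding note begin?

note 2 onset = 3/2b = 1058.824ms

1. 0.0ms @ 0 + 1058.824ms (3/2)
2. 1058.824ms @ 3/2 + 1058.824ms (3/2)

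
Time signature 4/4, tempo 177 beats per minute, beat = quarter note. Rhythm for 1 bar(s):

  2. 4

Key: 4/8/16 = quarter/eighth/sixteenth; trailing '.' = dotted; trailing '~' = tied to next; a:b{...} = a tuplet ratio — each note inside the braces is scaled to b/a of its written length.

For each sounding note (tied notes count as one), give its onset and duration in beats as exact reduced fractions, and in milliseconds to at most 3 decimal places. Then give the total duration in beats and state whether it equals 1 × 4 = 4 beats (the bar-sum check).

1) 0.0ms=0b +1016.949ms=3b
2) 1016.949ms=3b +338.983ms=1b
Σ=4b of 4 (177bpm 4/4) — PASS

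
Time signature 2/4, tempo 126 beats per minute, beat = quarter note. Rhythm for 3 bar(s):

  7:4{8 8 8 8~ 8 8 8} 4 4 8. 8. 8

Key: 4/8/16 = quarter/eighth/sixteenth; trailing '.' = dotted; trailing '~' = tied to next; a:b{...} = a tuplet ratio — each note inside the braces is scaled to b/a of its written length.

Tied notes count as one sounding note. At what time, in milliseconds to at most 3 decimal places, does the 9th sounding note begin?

1. 0.0ms @ 0 + 136.054ms (2/7)
2. 136.054ms @ 2/7 + 136.054ms (2/7)
3. 272.109ms @ 4/7 + 136.054ms (2/7)
4. 408.163ms @ 6/7 + 272.109ms (4/7)
5. 680.272ms @ 10/7 + 136.054ms (2/7)
6. 816.327ms @ 12/7 + 136.054ms (2/7)
7. 952.381ms @ 2 + 476.19ms (1)
8. 1428.571ms @ 3 + 476.19ms (1)
9. 1904.762ms @ 4 + 357.143ms (3/4)
10. 2261.905ms @ 19/4 + 357.143ms (3/4)
11. 2619.048ms @ 11/2 + 238.095ms (1/2)

note 9 onset = 4b = 1904.762ms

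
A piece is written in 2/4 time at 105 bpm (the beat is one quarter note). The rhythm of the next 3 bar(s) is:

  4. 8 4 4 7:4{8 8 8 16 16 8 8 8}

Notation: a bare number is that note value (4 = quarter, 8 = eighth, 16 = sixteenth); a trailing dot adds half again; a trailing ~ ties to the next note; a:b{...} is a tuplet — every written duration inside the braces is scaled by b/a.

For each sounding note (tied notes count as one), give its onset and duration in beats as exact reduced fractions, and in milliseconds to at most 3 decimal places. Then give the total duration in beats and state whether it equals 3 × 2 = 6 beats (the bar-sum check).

1) 0.0ms=0b +857.143ms=3/2b
2) 857.143ms=3/2b +285.714ms=1/2b
3) 1142.857ms=2b +571.429ms=1b
4) 1714.286ms=3b +571.429ms=1b
5) 2285.714ms=4b +163.265ms=2/7b
6) 2448.98ms=30/7b +163.265ms=2/7b
7) 2612.245ms=32/7b +163.265ms=2/7b
8) 2775.51ms=34/7b +81.633ms=1/7b
9) 2857.143ms=5b +81.633ms=1/7b
10) 2938.776ms=36/7b +163.265ms=2/7b
11) 3102.041ms=38/7b +163.265ms=2/7b
12) 3265.306ms=40/7b +163.265ms=2/7b
Σ=6b of 6 (105bpm 2/4) — PASS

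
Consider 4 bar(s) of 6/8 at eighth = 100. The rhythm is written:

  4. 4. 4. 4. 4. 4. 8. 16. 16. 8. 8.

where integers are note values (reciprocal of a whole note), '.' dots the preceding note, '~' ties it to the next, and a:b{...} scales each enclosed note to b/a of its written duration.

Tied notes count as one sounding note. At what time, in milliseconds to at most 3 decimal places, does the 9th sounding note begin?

note 9 onset = 81/4b = 12150.0ms

1. 0.0ms @ 0 + 1800.0ms (3)
2. 1800.0ms @ 3 + 1800.0ms (3)
3. 3600.0ms @ 6 + 1800.0ms (3)
4. 5400.0ms @ 9 + 1800.0ms (3)
5. 7200.0ms @ 12 + 1800.0ms (3)
6. 9000.0ms @ 15 + 1800.0ms (3)
7. 10800.0ms @ 18 + 900.0ms (3/2)
8. 11700.0ms @ 39/2 + 450.0ms (3/4)
9. 12150.0ms @ 81/4 + 450.0ms (3/4)
10. 12600.0ms @ 21 + 900.0ms (3/2)
11. 13500.0ms @ 45/2 + 900.0ms (3/2)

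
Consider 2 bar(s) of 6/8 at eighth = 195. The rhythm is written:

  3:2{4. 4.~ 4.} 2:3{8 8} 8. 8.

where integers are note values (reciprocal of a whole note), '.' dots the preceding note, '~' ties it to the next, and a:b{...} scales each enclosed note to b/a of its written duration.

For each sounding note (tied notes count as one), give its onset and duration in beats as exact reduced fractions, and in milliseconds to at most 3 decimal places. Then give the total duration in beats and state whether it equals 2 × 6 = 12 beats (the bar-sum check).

1) 0.0ms=0b +615.385ms=2b
2) 615.385ms=2b +1230.769ms=4b
3) 1846.154ms=6b +461.538ms=3/2b
4) 2307.692ms=15/2b +461.538ms=3/2b
5) 2769.231ms=9b +461.538ms=3/2b
6) 3230.769ms=21/2b +461.538ms=3/2b
Σ=12b of 12 (195bpm 6/8) — PASS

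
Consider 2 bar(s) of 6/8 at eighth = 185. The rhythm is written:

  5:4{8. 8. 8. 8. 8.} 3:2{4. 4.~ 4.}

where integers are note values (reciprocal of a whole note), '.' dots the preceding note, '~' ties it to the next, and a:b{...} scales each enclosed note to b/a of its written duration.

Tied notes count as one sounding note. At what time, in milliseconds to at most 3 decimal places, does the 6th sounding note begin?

note 6 onset = 6b = 1945.946ms

1. 0.0ms @ 0 + 389.189ms (6/5)
2. 389.189ms @ 6/5 + 389.189ms (6/5)
3. 778.378ms @ 12/5 + 389.189ms (6/5)
4. 1167.568ms @ 18/5 + 389.189ms (6/5)
5. 1556.757ms @ 24/5 + 389.189ms (6/5)
6. 1945.946ms @ 6 + 648.649ms (2)
7. 2594.595ms @ 8 + 1297.297ms (4)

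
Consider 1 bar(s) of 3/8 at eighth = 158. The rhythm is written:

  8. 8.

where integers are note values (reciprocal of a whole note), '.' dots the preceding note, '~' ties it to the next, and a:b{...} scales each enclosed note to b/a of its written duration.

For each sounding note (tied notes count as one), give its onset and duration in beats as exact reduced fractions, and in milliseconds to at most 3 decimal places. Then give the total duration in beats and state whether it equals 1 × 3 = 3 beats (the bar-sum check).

1) 0.0ms=0b +569.62ms=3/2b
2) 569.62ms=3/2b +569.62ms=3/2b
Σ=3b of 3 (158bpm 3/8) — PASS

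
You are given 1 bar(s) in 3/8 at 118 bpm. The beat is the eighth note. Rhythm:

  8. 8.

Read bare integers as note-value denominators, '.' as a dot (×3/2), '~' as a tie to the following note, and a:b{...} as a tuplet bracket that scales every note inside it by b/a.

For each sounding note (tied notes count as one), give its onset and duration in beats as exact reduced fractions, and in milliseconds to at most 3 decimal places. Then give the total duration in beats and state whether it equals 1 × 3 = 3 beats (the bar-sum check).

1) 0.0ms=0b +762.712ms=3/2b
2) 762.712ms=3/2b +762.712ms=3/2b
Σ=3b of 3 (118bpm 3/8) — PASS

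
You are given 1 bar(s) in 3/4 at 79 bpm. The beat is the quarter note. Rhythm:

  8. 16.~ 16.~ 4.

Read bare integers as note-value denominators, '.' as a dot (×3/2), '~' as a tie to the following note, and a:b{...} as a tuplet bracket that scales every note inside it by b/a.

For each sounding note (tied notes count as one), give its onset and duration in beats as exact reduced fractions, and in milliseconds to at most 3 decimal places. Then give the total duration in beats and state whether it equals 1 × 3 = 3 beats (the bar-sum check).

1) 0.0ms=0b +569.62ms=3/4b
2) 569.62ms=3/4b +1708.861ms=9/4b
Σ=3b of 3 (79bpm 3/4) — PASS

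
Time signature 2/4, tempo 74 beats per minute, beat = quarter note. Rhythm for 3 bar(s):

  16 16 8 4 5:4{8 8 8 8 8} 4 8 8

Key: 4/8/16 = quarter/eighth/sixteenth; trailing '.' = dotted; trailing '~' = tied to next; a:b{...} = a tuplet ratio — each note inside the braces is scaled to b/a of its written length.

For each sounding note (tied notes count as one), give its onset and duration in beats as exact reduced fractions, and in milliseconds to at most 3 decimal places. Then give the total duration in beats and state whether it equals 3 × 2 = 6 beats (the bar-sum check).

1) 0.0ms=0b +202.703ms=1/4b
2) 202.703ms=1/4b +202.703ms=1/4b
3) 405.405ms=1/2b +405.405ms=1/2b
4) 810.811ms=1b +810.811ms=1b
5) 1621.622ms=2b +324.324ms=2/5b
6) 1945.946ms=12/5b +324.324ms=2/5b
7) 2270.27ms=14/5b +324.324ms=2/5b
8) 2594.595ms=16/5b +324.324ms=2/5b
9) 2918.919ms=18/5b +324.324ms=2/5b
10) 3243.243ms=4b +810.811ms=1b
11) 4054.054ms=5b +405.405ms=1/2b
12) 4459.459ms=11/2b +405.405ms=1/2b
Σ=6b of 6 (74bpm 2/4) — PASS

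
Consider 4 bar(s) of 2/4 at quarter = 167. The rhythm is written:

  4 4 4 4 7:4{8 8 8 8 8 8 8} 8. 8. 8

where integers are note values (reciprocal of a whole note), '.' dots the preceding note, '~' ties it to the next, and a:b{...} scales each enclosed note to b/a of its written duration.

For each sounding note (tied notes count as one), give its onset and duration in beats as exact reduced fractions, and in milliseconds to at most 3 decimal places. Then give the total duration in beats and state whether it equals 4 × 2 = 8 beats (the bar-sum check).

1) 0.0ms=0b +359.281ms=1b
2) 359.281ms=1b +359.281ms=1b
3) 718.563ms=2b +359.281ms=1b
4) 1077.844ms=3b +359.281ms=1b
5) 1437.126ms=4b +102.652ms=2/7b
6) 1539.778ms=30/7b +102.652ms=2/7b
7) 1642.429ms=32/7b +102.652ms=2/7b
8) 1745.081ms=34/7b +102.652ms=2/7b
9) 1847.733ms=36/7b +102.652ms=2/7b
10) 1950.385ms=38/7b +102.652ms=2/7b
11) 2053.037ms=40/7b +102.652ms=2/7b
12) 2155.689ms=6b +269.461ms=3/4b
13) 2425.15ms=27/4b +269.461ms=3/4b
14) 2694.611ms=15/2b +179.641ms=1/2b
Σ=8b of 8 (167bpm 2/4) — PASS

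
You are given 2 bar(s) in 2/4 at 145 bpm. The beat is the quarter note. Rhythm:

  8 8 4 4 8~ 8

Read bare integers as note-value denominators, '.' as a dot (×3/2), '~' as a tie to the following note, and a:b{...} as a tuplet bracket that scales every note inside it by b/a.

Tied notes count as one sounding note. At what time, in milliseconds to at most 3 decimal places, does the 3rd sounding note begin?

1. 0.0ms @ 0 + 206.897ms (1/2)
2. 206.897ms @ 1/2 + 206.897ms (1/2)
3. 413.793ms @ 1 + 413.793ms (1)
4. 827.586ms @ 2 + 413.793ms (1)
5. 1241.379ms @ 3 + 413.793ms (1)

note 3 onset = 1b = 413.793ms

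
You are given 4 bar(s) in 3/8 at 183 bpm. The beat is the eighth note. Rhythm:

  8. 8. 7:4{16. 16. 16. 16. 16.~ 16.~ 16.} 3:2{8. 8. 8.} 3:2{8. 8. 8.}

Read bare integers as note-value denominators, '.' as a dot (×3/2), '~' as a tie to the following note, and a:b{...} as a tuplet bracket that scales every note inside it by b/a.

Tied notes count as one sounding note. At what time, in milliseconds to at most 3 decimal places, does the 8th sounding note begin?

1. 0.0ms @ 0 + 491.803ms (3/2)
2. 491.803ms @ 3/2 + 491.803ms (3/2)
3. 983.607ms @ 3 + 140.515ms (3/7)
4. 1124.122ms @ 24/7 + 140.515ms (3/7)
5. 1264.637ms @ 27/7 + 140.515ms (3/7)
6. 1405.152ms @ 30/7 + 140.515ms (3/7)
7. 1545.667ms @ 33/7 + 421.546ms (9/7)
8. 1967.213ms @ 6 + 327.869ms (1)
9. 2295.082ms @ 7 + 327.869ms (1)
10. 2622.951ms @ 8 + 327.869ms (1)
11. 2950.82ms @ 9 + 327.869ms (1)
12. 3278.689ms @ 10 + 327.869ms (1)
13. 3606.557ms @ 11 + 327.869ms (1)

note 8 onset = 6b = 1967.213ms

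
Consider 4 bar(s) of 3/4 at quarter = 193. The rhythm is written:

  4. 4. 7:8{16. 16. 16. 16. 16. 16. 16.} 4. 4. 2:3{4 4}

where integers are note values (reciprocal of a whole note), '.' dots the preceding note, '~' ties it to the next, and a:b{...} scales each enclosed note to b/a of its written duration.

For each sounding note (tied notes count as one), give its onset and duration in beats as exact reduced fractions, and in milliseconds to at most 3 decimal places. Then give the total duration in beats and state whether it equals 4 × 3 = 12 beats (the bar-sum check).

1) 0.0ms=0b +466.321ms=3/2b
2) 466.321ms=3/2b +466.321ms=3/2b
3) 932.642ms=3b +133.235ms=3/7b
4) 1065.877ms=24/7b +133.235ms=3/7b
5) 1199.112ms=27/7b +133.235ms=3/7b
6) 1332.346ms=30/7b +133.235ms=3/7b
7) 1465.581ms=33/7b +133.235ms=3/7b
8) 1598.816ms=36/7b +133.235ms=3/7b
9) 1732.05ms=39/7b +133.235ms=3/7b
10) 1865.285ms=6b +466.321ms=3/2b
11) 2331.606ms=15/2b +466.321ms=3/2b
12) 2797.927ms=9b +466.321ms=3/2b
13) 3264.249ms=21/2b +466.321ms=3/2b
Σ=12b of 12 (193bpm 3/4) — PASS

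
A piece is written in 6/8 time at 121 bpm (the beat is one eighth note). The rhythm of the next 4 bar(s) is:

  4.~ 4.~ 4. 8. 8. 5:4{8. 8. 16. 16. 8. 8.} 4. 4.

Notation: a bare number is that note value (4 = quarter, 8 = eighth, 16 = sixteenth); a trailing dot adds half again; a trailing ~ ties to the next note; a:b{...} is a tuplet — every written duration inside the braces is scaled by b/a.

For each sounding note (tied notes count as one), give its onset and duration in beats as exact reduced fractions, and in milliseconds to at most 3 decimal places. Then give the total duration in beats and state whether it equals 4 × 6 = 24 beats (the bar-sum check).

1) 0.0ms=0b +4462.81ms=9b
2) 4462.81ms=9b +743.802ms=3/2b
3) 5206.612ms=21/2b +743.802ms=3/2b
4) 5950.413ms=12b +595.041ms=6/5b
5) 6545.455ms=66/5b +595.041ms=6/5b
6) 7140.496ms=72/5b +297.521ms=3/5b
7) 7438.017ms=15b +297.521ms=3/5b
8) 7735.537ms=78/5b +595.041ms=6/5b
9) 8330.579ms=84/5b +595.041ms=6/5b
10) 8925.62ms=18b +1487.603ms=3b
11) 10413.223ms=21b +1487.603ms=3b
Σ=24b of 24 (121bpm 6/8) — PASS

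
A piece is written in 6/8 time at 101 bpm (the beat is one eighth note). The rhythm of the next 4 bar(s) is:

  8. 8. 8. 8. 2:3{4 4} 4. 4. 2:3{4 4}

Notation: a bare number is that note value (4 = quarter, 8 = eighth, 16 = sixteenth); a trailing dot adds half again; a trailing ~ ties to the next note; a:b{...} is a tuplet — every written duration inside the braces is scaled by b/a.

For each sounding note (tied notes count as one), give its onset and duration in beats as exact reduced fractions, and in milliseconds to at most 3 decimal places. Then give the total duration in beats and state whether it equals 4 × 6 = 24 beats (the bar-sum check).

1) 0.0ms=0b +891.089ms=3/2b
2) 891.089ms=3/2b +891.089ms=3/2b
3) 1782.178ms=3b +891.089ms=3/2b
4) 2673.267ms=9/2b +891.089ms=3/2b
5) 3564.356ms=6b +1782.178ms=3b
6) 5346.535ms=9b +1782.178ms=3b
7) 7128.713ms=12b +1782.178ms=3b
8) 8910.891ms=15b +1782.178ms=3b
9) 10693.069ms=18b +1782.178ms=3b
10) 12475.248ms=21b +1782.178ms=3b
Σ=24b of 24 (101bpm 6/8) — PASS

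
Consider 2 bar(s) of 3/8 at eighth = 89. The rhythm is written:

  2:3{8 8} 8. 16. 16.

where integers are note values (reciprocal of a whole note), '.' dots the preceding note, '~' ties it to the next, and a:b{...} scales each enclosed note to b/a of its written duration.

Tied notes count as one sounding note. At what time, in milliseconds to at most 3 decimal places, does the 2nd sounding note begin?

note 2 onset = 3/2b = 1011.236ms

1. 0.0ms @ 0 + 1011.236ms (3/2)
2. 1011.236ms @ 3/2 + 1011.236ms (3/2)
3. 2022.472ms @ 3 + 1011.236ms (3/2)
4. 3033.708ms @ 9/2 + 505.618ms (3/4)
5. 3539.326ms @ 21/4 + 505.618ms (3/4)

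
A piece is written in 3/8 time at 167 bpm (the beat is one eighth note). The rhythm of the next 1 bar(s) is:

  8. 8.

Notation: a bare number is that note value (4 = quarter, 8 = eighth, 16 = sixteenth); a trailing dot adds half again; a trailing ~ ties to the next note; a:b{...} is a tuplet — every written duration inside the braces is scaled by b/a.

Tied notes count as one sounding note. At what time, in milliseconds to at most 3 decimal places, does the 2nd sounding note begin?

1. 0.0ms @ 0 + 538.922ms (3/2)
2. 538.922ms @ 3/2 + 538.922ms (3/2)

note 2 onset = 3/2b = 538.922ms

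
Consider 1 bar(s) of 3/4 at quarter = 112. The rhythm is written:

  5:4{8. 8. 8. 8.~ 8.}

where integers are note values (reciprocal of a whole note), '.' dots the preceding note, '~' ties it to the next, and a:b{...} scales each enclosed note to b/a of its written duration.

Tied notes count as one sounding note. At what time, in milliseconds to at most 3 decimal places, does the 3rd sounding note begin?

1. 0.0ms @ 0 + 321.429ms (3/5)
2. 321.429ms @ 3/5 + 321.429ms (3/5)
3. 642.857ms @ 6/5 + 321.429ms (3/5)
4. 964.286ms @ 9/5 + 642.857ms (6/5)

note 3 onset = 6/5b = 642.857ms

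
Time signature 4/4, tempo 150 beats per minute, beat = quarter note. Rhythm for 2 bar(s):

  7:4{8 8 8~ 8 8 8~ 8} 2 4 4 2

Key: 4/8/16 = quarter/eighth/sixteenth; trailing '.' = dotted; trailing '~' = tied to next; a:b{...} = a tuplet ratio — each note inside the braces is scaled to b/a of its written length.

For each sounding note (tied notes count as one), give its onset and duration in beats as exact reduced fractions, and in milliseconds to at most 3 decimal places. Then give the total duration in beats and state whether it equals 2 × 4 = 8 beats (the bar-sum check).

1) 0.0ms=0b +114.286ms=2/7b
2) 114.286ms=2/7b +114.286ms=2/7b
3) 228.571ms=4/7b +228.571ms=4/7b
4) 457.143ms=8/7b +114.286ms=2/7b
5) 571.429ms=10/7b +228.571ms=4/7b
6) 800.0ms=2b +800.0ms=2b
7) 1600.0ms=4b +400.0ms=1b
8) 2000.0ms=5b +400.0ms=1b
9) 2400.0ms=6b +800.0ms=2b
Σ=8b of 8 (150bpm 4/4) — PASS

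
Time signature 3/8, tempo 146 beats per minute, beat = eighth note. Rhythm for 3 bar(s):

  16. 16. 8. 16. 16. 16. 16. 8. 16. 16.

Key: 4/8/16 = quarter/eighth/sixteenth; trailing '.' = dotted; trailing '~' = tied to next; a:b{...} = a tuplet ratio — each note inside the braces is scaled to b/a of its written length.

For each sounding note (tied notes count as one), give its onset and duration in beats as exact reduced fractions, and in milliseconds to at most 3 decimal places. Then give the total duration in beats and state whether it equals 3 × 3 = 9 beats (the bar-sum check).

1) 0.0ms=0b +308.219ms=3/4b
2) 308.219ms=3/4b +308.219ms=3/4b
3) 616.438ms=3/2b +616.438ms=3/2b
4) 1232.877ms=3b +308.219ms=3/4b
5) 1541.096ms=15/4b +308.219ms=3/4b
6) 1849.315ms=9/2b +308.219ms=3/4b
7) 2157.534ms=21/4b +308.219ms=3/4b
8) 2465.753ms=6b +616.438ms=3/2b
9) 3082.192ms=15/2b +308.219ms=3/4b
10) 3390.411ms=33/4b +308.219ms=3/4b
Σ=9b of 9 (146bpm 3/8) — PASS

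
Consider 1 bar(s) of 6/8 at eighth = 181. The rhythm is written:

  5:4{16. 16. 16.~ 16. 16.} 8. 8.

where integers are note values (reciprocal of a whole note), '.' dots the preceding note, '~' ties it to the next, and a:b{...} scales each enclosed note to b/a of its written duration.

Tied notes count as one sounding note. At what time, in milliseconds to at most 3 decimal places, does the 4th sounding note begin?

note 4 onset = 12/5b = 795.58ms

1. 0.0ms @ 0 + 198.895ms (3/5)
2. 198.895ms @ 3/5 + 198.895ms (3/5)
3. 397.79ms @ 6/5 + 397.79ms (6/5)
4. 795.58ms @ 12/5 + 198.895ms (3/5)
5. 994.475ms @ 3 + 497.238ms (3/2)
6. 1491.713ms @ 9/2 + 497.238ms (3/2)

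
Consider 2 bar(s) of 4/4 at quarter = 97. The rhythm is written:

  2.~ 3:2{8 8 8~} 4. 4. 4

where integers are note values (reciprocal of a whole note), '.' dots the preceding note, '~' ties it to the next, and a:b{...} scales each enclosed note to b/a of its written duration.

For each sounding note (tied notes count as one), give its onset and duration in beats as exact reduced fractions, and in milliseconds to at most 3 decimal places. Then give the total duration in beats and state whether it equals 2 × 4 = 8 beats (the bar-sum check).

1) 0.0ms=0b +2061.856ms=10/3b
2) 2061.856ms=10/3b +206.186ms=1/3b
3) 2268.041ms=11/3b +1134.021ms=11/6b
4) 3402.062ms=11/2b +927.835ms=3/2b
5) 4329.897ms=7b +618.557ms=1b
Σ=8b of 8 (97bpm 4/4) — PASS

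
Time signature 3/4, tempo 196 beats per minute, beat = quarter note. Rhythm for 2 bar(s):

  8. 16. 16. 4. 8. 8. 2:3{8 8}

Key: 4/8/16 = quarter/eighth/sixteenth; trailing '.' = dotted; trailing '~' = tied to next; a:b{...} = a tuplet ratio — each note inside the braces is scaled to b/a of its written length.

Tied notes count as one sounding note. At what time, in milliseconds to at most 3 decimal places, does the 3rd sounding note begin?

1. 0.0ms @ 0 + 229.592ms (3/4)
2. 229.592ms @ 3/4 + 114.796ms (3/8)
3. 344.388ms @ 9/8 + 114.796ms (3/8)
4. 459.184ms @ 3/2 + 459.184ms (3/2)
5. 918.367ms @ 3 + 229.592ms (3/4)
6. 1147.959ms @ 15/4 + 229.592ms (3/4)
7. 1377.551ms @ 9/2 + 229.592ms (3/4)
8. 1607.143ms @ 21/4 + 229.592ms (3/4)

note 3 onset = 9/8b = 344.388ms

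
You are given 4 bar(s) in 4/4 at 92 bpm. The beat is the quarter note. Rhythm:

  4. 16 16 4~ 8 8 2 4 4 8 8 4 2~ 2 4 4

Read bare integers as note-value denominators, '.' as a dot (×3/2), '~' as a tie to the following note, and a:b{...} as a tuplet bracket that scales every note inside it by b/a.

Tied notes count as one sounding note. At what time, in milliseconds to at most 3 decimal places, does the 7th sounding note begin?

1. 0.0ms @ 0 + 978.261ms (3/2)
2. 978.261ms @ 3/2 + 163.043ms (1/4)
3. 1141.304ms @ 7/4 + 163.043ms (1/4)
4. 1304.348ms @ 2 + 978.261ms (3/2)
5. 2282.609ms @ 7/2 + 326.087ms (1/2)
6. 2608.696ms @ 4 + 1304.348ms (2)
7. 3913.043ms @ 6 + 652.174ms (1)
8. 4565.217ms @ 7 + 652.174ms (1)
9. 5217.391ms @ 8 + 326.087ms (1/2)
10. 5543.478ms @ 17/2 + 326.087ms (1/2)
11. 5869.565ms @ 9 + 652.174ms (1)
12. 6521.739ms @ 10 + 2608.696ms (4)
13. 9130.435ms @ 14 + 652.174ms (1)
14. 9782.609ms @ 15 + 652.174ms (1)

note 7 onset = 6b = 3913.043ms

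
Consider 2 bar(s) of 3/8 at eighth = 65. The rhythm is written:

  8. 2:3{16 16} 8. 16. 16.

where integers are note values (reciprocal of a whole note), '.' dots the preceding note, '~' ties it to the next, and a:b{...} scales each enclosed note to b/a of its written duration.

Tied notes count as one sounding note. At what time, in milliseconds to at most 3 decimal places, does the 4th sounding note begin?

1. 0.0ms @ 0 + 1384.615ms (3/2)
2. 1384.615ms @ 3/2 + 692.308ms (3/4)
3. 2076.923ms @ 9/4 + 692.308ms (3/4)
4. 2769.231ms @ 3 + 1384.615ms (3/2)
5. 4153.846ms @ 9/2 + 692.308ms (3/4)
6. 4846.154ms @ 21/4 + 692.308ms (3/4)

note 4 onset = 3b = 2769.231ms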